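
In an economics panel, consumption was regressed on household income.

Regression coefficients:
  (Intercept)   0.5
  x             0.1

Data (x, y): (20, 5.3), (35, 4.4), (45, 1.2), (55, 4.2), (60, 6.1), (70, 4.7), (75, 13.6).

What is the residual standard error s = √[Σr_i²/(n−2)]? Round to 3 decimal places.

x=20: ŷ = 0.5 + 0.1·20 = 2.5; r = 5.3 − 2.5 = 2.8
x=35: ŷ = 0.5 + 0.1·35 = 4; r = 4.4 − 4 = 0.4
x=45: ŷ = 0.5 + 0.1·45 = 5; r = 1.2 − 5 = -3.8
x=55: ŷ = 0.5 + 0.1·55 = 6; r = 4.2 − 6 = -1.8
x=60: ŷ = 0.5 + 0.1·60 = 6.5; r = 6.1 − 6.5 = -0.4
x=70: ŷ = 0.5 + 0.1·70 = 7.5; r = 4.7 − 7.5 = -2.8
x=75: ŷ = 0.5 + 0.1·75 = 8; r = 13.6 − 8 = 5.6
SSE = 7.84 + 0.16 + 14.44 + 3.24 + 0.16 + 7.84 + 31.36 = 65.04
s = √(65.04/5) = √13.008 ≈ 3.607

s = 3.607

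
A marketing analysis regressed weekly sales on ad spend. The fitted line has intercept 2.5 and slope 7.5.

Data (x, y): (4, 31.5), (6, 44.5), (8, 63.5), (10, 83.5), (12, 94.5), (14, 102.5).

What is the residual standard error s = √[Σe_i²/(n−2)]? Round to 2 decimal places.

s = 4.36

x=4: ŷ = 2.5 + 7.5·4 = 32.5; e = 31.5 − 32.5 = -1
x=6: ŷ = 2.5 + 7.5·6 = 47.5; e = 44.5 − 47.5 = -3
x=8: ŷ = 2.5 + 7.5·8 = 62.5; e = 63.5 − 62.5 = 1
x=10: ŷ = 2.5 + 7.5·10 = 77.5; e = 83.5 − 77.5 = 6
x=12: ŷ = 2.5 + 7.5·12 = 92.5; e = 94.5 − 92.5 = 2
x=14: ŷ = 2.5 + 7.5·14 = 107.5; e = 102.5 − 107.5 = -5
SSE = 1 + 9 + 1 + 36 + 4 + 25 = 76
s = √(76/4) = √19 ≈ 4.36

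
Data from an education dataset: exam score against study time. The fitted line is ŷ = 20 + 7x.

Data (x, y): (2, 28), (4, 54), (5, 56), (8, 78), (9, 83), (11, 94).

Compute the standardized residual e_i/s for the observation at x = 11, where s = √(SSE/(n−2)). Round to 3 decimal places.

-0.647

x=2: ŷ = 20 + 7·2 = 34; e = 28 − 34 = -6
x=4: ŷ = 20 + 7·4 = 48; e = 54 − 48 = 6
x=5: ŷ = 20 + 7·5 = 55; e = 56 − 55 = 1
x=8: ŷ = 20 + 7·8 = 76; e = 78 − 76 = 2
x=9: ŷ = 20 + 7·9 = 83; e = 83 − 83 = 0
x=11: ŷ = 20 + 7·11 = 97; e = 94 − 97 = -3
SSE = 36 + 36 + 1 + 4 + 0 + 9 = 86
s = √(86/4) = 4.63681
e/s = -3 / 4.63681 = -0.647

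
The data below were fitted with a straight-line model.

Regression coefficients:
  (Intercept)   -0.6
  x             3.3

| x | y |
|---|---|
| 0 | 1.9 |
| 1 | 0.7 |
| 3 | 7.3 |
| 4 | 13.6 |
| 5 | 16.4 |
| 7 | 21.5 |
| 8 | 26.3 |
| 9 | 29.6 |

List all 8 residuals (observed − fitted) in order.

x=0: ŷ = -0.6 + 3.3·0 = -0.6; e = 1.9 − (-0.6) = 2.5
x=1: ŷ = -0.6 + 3.3·1 = 2.7; e = 0.7 − 2.7 = -2
x=3: ŷ = -0.6 + 3.3·3 = 9.3; e = 7.3 − 9.3 = -2
x=4: ŷ = -0.6 + 3.3·4 = 12.6; e = 13.6 − 12.6 = 1
x=5: ŷ = -0.6 + 3.3·5 = 15.9; e = 16.4 − 15.9 = 0.5
x=7: ŷ = -0.6 + 3.3·7 = 22.5; e = 21.5 − 22.5 = -1
x=8: ŷ = -0.6 + 3.3·8 = 25.8; e = 26.3 − 25.8 = 0.5
x=9: ŷ = -0.6 + 3.3·9 = 29.1; e = 29.6 − 29.1 = 0.5

2.5, -2, -2, 1, 0.5, -1, 0.5, 0.5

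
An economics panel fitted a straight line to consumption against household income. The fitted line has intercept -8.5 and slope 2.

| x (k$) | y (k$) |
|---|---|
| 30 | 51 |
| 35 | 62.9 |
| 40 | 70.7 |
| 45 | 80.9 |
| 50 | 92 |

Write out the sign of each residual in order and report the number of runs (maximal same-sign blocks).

4 runs

x=30: ŷ = -8.5 + 2·30 = 51.5; e = 51 − 51.5 = -0.5
x=35: ŷ = -8.5 + 2·35 = 61.5; e = 62.9 − 61.5 = 1.4
x=40: ŷ = -8.5 + 2·40 = 71.5; e = 70.7 − 71.5 = -0.8
x=45: ŷ = -8.5 + 2·45 = 81.5; e = 80.9 − 81.5 = -0.6
x=50: ŷ = -8.5 + 2·50 = 91.5; e = 92 − 91.5 = 0.5
Signs: − + − − +
Runs: −×1, +×1, −×2, +×1 → 4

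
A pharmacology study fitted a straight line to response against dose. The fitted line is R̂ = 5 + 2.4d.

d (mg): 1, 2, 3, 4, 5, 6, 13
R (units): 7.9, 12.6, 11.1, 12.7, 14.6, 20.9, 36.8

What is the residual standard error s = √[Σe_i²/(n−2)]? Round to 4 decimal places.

d=1: R̂ = 5 + 2.4·1 = 7.4; e = 7.9 − 7.4 = 0.5
d=2: R̂ = 5 + 2.4·2 = 9.8; e = 12.6 − 9.8 = 2.8
d=3: R̂ = 5 + 2.4·3 = 12.2; e = 11.1 − 12.2 = -1.1
d=4: R̂ = 5 + 2.4·4 = 14.6; e = 12.7 − 14.6 = -1.9
d=5: R̂ = 5 + 2.4·5 = 17; e = 14.6 − 17 = -2.4
d=6: R̂ = 5 + 2.4·6 = 19.4; e = 20.9 − 19.4 = 1.5
d=13: R̂ = 5 + 2.4·13 = 36.2; e = 36.8 − 36.2 = 0.6
SSE = 0.25 + 7.84 + 1.21 + 3.61 + 5.76 + 2.25 + 0.36 = 21.28
s = √(21.28/5) = √4.256 ≈ 2.0630

s = 2.0630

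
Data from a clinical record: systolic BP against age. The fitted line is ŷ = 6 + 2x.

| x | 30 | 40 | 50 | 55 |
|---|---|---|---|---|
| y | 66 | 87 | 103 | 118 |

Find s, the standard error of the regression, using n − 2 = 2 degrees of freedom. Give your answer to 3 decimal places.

s = 2.646

x=30: ŷ = 6 + 2·30 = 66; e = 66 − 66 = 0
x=40: ŷ = 6 + 2·40 = 86; e = 87 − 86 = 1
x=50: ŷ = 6 + 2·50 = 106; e = 103 − 106 = -3
x=55: ŷ = 6 + 2·55 = 116; e = 118 − 116 = 2
SSE = 0 + 1 + 9 + 4 = 14
s = √(14/2) = √7 ≈ 2.646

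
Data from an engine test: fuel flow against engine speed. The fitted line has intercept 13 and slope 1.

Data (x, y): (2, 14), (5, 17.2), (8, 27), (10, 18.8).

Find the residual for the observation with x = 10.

ŷ = 13 + 10 = 23
e = 18.8 − 23 = -4.2

e = -4.2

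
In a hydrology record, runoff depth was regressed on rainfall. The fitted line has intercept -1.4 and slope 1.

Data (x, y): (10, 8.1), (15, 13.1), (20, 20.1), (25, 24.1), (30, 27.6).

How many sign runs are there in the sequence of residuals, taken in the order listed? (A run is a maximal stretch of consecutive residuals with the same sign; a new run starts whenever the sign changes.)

3 runs

x=10: ŷ = -1.4 + 10 = 8.6; e = 8.1 − 8.6 = -0.5
x=15: ŷ = -1.4 + 15 = 13.6; e = 13.1 − 13.6 = -0.5
x=20: ŷ = -1.4 + 20 = 18.6; e = 20.1 − 18.6 = 1.5
x=25: ŷ = -1.4 + 25 = 23.6; e = 24.1 − 23.6 = 0.5
x=30: ŷ = -1.4 + 30 = 28.6; e = 27.6 − 28.6 = -1
Signs: − − + + −
Runs: −×2, +×2, −×1 → 3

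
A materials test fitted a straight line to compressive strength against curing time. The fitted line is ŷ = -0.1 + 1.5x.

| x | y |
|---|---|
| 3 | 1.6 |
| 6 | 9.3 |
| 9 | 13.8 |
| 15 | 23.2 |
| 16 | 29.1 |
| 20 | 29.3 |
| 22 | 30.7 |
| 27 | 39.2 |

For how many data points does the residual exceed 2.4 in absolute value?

2

x=3: ŷ = -0.1 + 1.5·3 = 4.4; r = 1.6 − 4.4 = -2.8
x=6: ŷ = -0.1 + 1.5·6 = 8.9; r = 9.3 − 8.9 = 0.4
x=9: ŷ = -0.1 + 1.5·9 = 13.4; r = 13.8 − 13.4 = 0.4
x=15: ŷ = -0.1 + 1.5·15 = 22.4; r = 23.2 − 22.4 = 0.8
x=16: ŷ = -0.1 + 1.5·16 = 23.9; r = 29.1 − 23.9 = 5.2
x=20: ŷ = -0.1 + 1.5·20 = 29.9; r = 29.3 − 29.9 = -0.6
x=22: ŷ = -0.1 + 1.5·22 = 32.9; r = 30.7 − 32.9 = -2.2
x=27: ŷ = -0.1 + 1.5·27 = 40.4; r = 39.2 − 40.4 = -1.2
|r| > 2.4: x=3 (|r|=2.8), x=16 (|r|=5.2) → 2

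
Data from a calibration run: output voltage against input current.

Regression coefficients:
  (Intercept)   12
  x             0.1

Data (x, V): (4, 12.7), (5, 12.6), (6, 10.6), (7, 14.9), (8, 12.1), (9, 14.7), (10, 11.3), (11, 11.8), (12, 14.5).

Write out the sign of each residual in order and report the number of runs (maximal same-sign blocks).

x=4: ŷ = 12 + 0.1·4 = 12.4; e = 12.7 − 12.4 = 0.3
x=5: ŷ = 12 + 0.1·5 = 12.5; e = 12.6 − 12.5 = 0.1
x=6: ŷ = 12 + 0.1·6 = 12.6; e = 10.6 − 12.6 = -2
x=7: ŷ = 12 + 0.1·7 = 12.7; e = 14.9 − 12.7 = 2.2
x=8: ŷ = 12 + 0.1·8 = 12.8; e = 12.1 − 12.8 = -0.7
x=9: ŷ = 12 + 0.1·9 = 12.9; e = 14.7 − 12.9 = 1.8
x=10: ŷ = 12 + 0.1·10 = 13; e = 11.3 − 13 = -1.7
x=11: ŷ = 12 + 0.1·11 = 13.1; e = 11.8 − 13.1 = -1.3
x=12: ŷ = 12 + 0.1·12 = 13.2; e = 14.5 − 13.2 = 1.3
Signs: + + − + − + − − +
Runs: +×2, −×1, +×1, −×1, +×1, −×2, +×1 → 7

7 runs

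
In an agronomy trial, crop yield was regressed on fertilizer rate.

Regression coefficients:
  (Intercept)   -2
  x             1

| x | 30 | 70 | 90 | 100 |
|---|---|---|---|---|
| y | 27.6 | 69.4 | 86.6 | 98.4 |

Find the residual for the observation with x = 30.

e = -0.4

ŷ = -2 + 30 = 28
e = 27.6 − 28 = -0.4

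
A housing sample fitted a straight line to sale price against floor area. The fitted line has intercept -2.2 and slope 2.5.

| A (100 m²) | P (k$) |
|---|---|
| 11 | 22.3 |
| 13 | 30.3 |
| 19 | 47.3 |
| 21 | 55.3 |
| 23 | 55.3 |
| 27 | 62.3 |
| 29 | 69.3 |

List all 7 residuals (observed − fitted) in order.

-3, 0, 2, 5, 0, -3, -1

A=11: ŷ = -2.2 + 2.5·11 = 25.3; e = 22.3 − 25.3 = -3
A=13: ŷ = -2.2 + 2.5·13 = 30.3; e = 30.3 − 30.3 = 0
A=19: ŷ = -2.2 + 2.5·19 = 45.3; e = 47.3 − 45.3 = 2
A=21: ŷ = -2.2 + 2.5·21 = 50.3; e = 55.3 − 50.3 = 5
A=23: ŷ = -2.2 + 2.5·23 = 55.3; e = 55.3 − 55.3 = 0
A=27: ŷ = -2.2 + 2.5·27 = 65.3; e = 62.3 − 65.3 = -3
A=29: ŷ = -2.2 + 2.5·29 = 70.3; e = 69.3 − 70.3 = -1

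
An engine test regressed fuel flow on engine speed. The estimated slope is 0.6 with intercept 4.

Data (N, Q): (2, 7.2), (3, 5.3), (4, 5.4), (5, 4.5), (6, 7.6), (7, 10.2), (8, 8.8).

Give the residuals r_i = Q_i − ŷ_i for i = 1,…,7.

N=2: ŷ = 4 + 0.6·2 = 5.2; r = 7.2 − 5.2 = 2
N=3: ŷ = 4 + 0.6·3 = 5.8; r = 5.3 − 5.8 = -0.5
N=4: ŷ = 4 + 0.6·4 = 6.4; r = 5.4 − 6.4 = -1
N=5: ŷ = 4 + 0.6·5 = 7; r = 4.5 − 7 = -2.5
N=6: ŷ = 4 + 0.6·6 = 7.6; r = 7.6 − 7.6 = 0
N=7: ŷ = 4 + 0.6·7 = 8.2; r = 10.2 − 8.2 = 2
N=8: ŷ = 4 + 0.6·8 = 8.8; r = 8.8 − 8.8 = 0

2, -0.5, -1, -2.5, 0, 2, 0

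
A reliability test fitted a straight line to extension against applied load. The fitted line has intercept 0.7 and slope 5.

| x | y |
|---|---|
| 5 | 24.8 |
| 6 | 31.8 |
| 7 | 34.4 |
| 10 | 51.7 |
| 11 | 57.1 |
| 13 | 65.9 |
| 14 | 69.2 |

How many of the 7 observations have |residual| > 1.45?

x=5: ŷ = 0.7 + 5·5 = 25.7; e = 24.8 − 25.7 = -0.9
x=6: ŷ = 0.7 + 5·6 = 30.7; e = 31.8 − 30.7 = 1.1
x=7: ŷ = 0.7 + 5·7 = 35.7; e = 34.4 − 35.7 = -1.3
x=10: ŷ = 0.7 + 5·10 = 50.7; e = 51.7 − 50.7 = 1
x=11: ŷ = 0.7 + 5·11 = 55.7; e = 57.1 − 55.7 = 1.4
x=13: ŷ = 0.7 + 5·13 = 65.7; e = 65.9 − 65.7 = 0.2
x=14: ŷ = 0.7 + 5·14 = 70.7; e = 69.2 − 70.7 = -1.5
|e| > 1.45: x=14 (|e|=1.5) → 1

1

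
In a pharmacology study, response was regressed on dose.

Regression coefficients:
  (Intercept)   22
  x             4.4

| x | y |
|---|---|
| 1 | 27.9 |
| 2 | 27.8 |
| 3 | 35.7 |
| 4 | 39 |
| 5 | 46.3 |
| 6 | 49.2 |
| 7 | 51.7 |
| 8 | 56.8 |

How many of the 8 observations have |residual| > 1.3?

3

x=1: ŷ = 22 + 4.4·1 = 26.4; r = 27.9 − 26.4 = 1.5
x=2: ŷ = 22 + 4.4·2 = 30.8; r = 27.8 − 30.8 = -3
x=3: ŷ = 22 + 4.4·3 = 35.2; r = 35.7 − 35.2 = 0.5
x=4: ŷ = 22 + 4.4·4 = 39.6; r = 39 − 39.6 = -0.6
x=5: ŷ = 22 + 4.4·5 = 44; r = 46.3 − 44 = 2.3
x=6: ŷ = 22 + 4.4·6 = 48.4; r = 49.2 − 48.4 = 0.8
x=7: ŷ = 22 + 4.4·7 = 52.8; r = 51.7 − 52.8 = -1.1
x=8: ŷ = 22 + 4.4·8 = 57.2; r = 56.8 − 57.2 = -0.4
|r| > 1.3: x=1 (|r|=1.5), x=2 (|r|=3), x=5 (|r|=2.3) → 3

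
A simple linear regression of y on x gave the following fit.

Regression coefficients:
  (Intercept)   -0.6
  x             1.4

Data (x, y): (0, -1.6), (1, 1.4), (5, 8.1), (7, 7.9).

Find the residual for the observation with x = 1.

ŷ = -0.6 + 1.4·1 = 0.8
r = 1.4 − 0.8 = 0.6

r = 0.6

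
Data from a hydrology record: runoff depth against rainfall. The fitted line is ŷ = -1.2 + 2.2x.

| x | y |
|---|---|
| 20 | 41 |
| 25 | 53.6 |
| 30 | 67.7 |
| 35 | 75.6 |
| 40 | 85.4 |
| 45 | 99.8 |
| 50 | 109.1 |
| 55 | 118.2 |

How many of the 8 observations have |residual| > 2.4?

x=20: ŷ = -1.2 + 2.2·20 = 42.8; e = 41 − 42.8 = -1.8
x=25: ŷ = -1.2 + 2.2·25 = 53.8; e = 53.6 − 53.8 = -0.2
x=30: ŷ = -1.2 + 2.2·30 = 64.8; e = 67.7 − 64.8 = 2.9
x=35: ŷ = -1.2 + 2.2·35 = 75.8; e = 75.6 − 75.8 = -0.2
x=40: ŷ = -1.2 + 2.2·40 = 86.8; e = 85.4 − 86.8 = -1.4
x=45: ŷ = -1.2 + 2.2·45 = 97.8; e = 99.8 − 97.8 = 2
x=50: ŷ = -1.2 + 2.2·50 = 108.8; e = 109.1 − 108.8 = 0.3
x=55: ŷ = -1.2 + 2.2·55 = 119.8; e = 118.2 − 119.8 = -1.6
|e| > 2.4: x=30 (|e|=2.9) → 1

1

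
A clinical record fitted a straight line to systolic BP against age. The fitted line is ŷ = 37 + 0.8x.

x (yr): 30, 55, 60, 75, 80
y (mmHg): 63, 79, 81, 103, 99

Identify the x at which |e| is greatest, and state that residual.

x = 75, e = 6

x=30: ŷ = 37 + 0.8·30 = 61; e = 63 − 61 = 2
x=55: ŷ = 37 + 0.8·55 = 81; e = 79 − 81 = -2
x=60: ŷ = 37 + 0.8·60 = 85; e = 81 − 85 = -4
x=75: ŷ = 37 + 0.8·75 = 97; e = 103 − 97 = 6
x=80: ŷ = 37 + 0.8·80 = 101; e = 99 − 101 = -2
Largest |e| is 6 at x = 75, residual 6.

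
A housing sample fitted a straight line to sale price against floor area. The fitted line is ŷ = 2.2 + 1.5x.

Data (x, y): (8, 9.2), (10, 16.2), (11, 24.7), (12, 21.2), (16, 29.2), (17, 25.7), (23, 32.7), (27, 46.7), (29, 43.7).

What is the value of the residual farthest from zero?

e = 6

x=8: ŷ = 2.2 + 1.5·8 = 14.2; e = 9.2 − 14.2 = -5
x=10: ŷ = 2.2 + 1.5·10 = 17.2; e = 16.2 − 17.2 = -1
x=11: ŷ = 2.2 + 1.5·11 = 18.7; e = 24.7 − 18.7 = 6
x=12: ŷ = 2.2 + 1.5·12 = 20.2; e = 21.2 − 20.2 = 1
x=16: ŷ = 2.2 + 1.5·16 = 26.2; e = 29.2 − 26.2 = 3
x=17: ŷ = 2.2 + 1.5·17 = 27.7; e = 25.7 − 27.7 = -2
x=23: ŷ = 2.2 + 1.5·23 = 36.7; e = 32.7 − 36.7 = -4
x=27: ŷ = 2.2 + 1.5·27 = 42.7; e = 46.7 − 42.7 = 4
x=29: ŷ = 2.2 + 1.5·29 = 45.7; e = 43.7 − 45.7 = -2
Largest |e| is 6 at x = 11, residual 6.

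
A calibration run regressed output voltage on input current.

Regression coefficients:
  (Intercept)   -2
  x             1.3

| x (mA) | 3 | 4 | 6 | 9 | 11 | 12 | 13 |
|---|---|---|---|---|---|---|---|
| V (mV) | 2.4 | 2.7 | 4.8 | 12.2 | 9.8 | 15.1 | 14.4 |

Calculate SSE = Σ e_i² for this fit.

SSE = 16.5

x=3: V̂ = -2 + 1.3·3 = 1.9; e = 2.4 − 1.9 = 0.5
x=4: V̂ = -2 + 1.3·4 = 3.2; e = 2.7 − 3.2 = -0.5
x=6: V̂ = -2 + 1.3·6 = 5.8; e = 4.8 − 5.8 = -1
x=9: V̂ = -2 + 1.3·9 = 9.7; e = 12.2 − 9.7 = 2.5
x=11: V̂ = -2 + 1.3·11 = 12.3; e = 9.8 − 12.3 = -2.5
x=12: V̂ = -2 + 1.3·12 = 13.6; e = 15.1 − 13.6 = 1.5
x=13: V̂ = -2 + 1.3·13 = 14.9; e = 14.4 − 14.9 = -0.5
SSE = 0.25 + 0.25 + 1 + 6.25 + 6.25 + 2.25 + 0.25 = 16.5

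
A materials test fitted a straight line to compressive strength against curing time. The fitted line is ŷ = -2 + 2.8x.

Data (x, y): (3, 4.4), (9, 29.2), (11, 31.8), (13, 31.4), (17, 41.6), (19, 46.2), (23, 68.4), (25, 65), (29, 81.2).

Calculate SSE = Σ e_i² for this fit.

SSE = 148

x=3: ŷ = -2 + 2.8·3 = 6.4; e = 4.4 − 6.4 = -2
x=9: ŷ = -2 + 2.8·9 = 23.2; e = 29.2 − 23.2 = 6
x=11: ŷ = -2 + 2.8·11 = 28.8; e = 31.8 − 28.8 = 3
x=13: ŷ = -2 + 2.8·13 = 34.4; e = 31.4 − 34.4 = -3
x=17: ŷ = -2 + 2.8·17 = 45.6; e = 41.6 − 45.6 = -4
x=19: ŷ = -2 + 2.8·19 = 51.2; e = 46.2 − 51.2 = -5
x=23: ŷ = -2 + 2.8·23 = 62.4; e = 68.4 − 62.4 = 6
x=25: ŷ = -2 + 2.8·25 = 68; e = 65 − 68 = -3
x=29: ŷ = -2 + 2.8·29 = 79.2; e = 81.2 − 79.2 = 2
SSE = 4 + 36 + 9 + 9 + 16 + 25 + 36 + 9 + 4 = 148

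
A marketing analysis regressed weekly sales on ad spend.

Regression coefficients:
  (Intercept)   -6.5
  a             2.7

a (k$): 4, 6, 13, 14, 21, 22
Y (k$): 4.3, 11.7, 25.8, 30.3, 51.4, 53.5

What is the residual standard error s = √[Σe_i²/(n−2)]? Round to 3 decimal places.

s = 1.913

a=4: Ŷ = -6.5 + 2.7·4 = 4.3; e = 4.3 − 4.3 = 0
a=6: Ŷ = -6.5 + 2.7·6 = 9.7; e = 11.7 − 9.7 = 2
a=13: Ŷ = -6.5 + 2.7·13 = 28.6; e = 25.8 − 28.6 = -2.8
a=14: Ŷ = -6.5 + 2.7·14 = 31.3; e = 30.3 − 31.3 = -1
a=21: Ŷ = -6.5 + 2.7·21 = 50.2; e = 51.4 − 50.2 = 1.2
a=22: Ŷ = -6.5 + 2.7·22 = 52.9; e = 53.5 − 52.9 = 0.6
SSE = 0 + 4 + 7.84 + 1 + 1.44 + 0.36 = 14.64
s = √(14.64/4) = √3.66 ≈ 1.913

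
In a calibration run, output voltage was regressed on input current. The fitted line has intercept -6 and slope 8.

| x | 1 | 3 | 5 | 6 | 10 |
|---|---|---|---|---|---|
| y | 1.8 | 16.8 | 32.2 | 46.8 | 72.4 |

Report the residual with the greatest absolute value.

x=1: ŷ = -6 + 8·1 = 2; r = 1.8 − 2 = -0.2
x=3: ŷ = -6 + 8·3 = 18; r = 16.8 − 18 = -1.2
x=5: ŷ = -6 + 8·5 = 34; r = 32.2 − 34 = -1.8
x=6: ŷ = -6 + 8·6 = 42; r = 46.8 − 42 = 4.8
x=10: ŷ = -6 + 8·10 = 74; r = 72.4 − 74 = -1.6
Largest |r| is 4.8 at x = 6, residual 4.8.

r = 4.8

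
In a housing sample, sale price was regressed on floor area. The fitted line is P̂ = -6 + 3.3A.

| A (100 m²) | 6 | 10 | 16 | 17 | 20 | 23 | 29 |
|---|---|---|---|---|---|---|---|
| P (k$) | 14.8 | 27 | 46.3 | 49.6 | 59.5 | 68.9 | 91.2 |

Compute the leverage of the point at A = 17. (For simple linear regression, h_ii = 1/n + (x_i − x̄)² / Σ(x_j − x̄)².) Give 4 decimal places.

h = 0.1431

Ā = (6 + 10 + 16 + 17 + 20 + 23 + 29)/7 = 17.2857
Σ(A − Ā)² = 127.367 + 53.0816 + 1.65306 + 0.0816327 + 7.36735 + 32.6531 + 137.224 = 359.429
h = 1/7 + (-0.285714)²/359.429 = 0.142857 + 0.000227118 = 0.1431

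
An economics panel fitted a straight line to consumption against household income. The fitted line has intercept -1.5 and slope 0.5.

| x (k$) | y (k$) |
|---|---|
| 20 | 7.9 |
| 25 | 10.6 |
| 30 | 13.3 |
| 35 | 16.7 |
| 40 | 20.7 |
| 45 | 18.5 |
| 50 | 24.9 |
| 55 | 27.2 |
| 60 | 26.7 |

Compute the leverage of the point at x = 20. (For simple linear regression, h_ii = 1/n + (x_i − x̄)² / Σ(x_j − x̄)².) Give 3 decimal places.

h = 0.378

x̄ = (20 + 25 + 30 + 35 + 40 + 45 + 50 + 55 + 60)/9 = 40
Σ(x − x̄)² = 400 + 225 + 100 + 25 + 0 + 25 + 100 + 225 + 400 = 1500
h = 1/9 + (-20)²/1500 = 0.111111 + 0.266667 = 0.378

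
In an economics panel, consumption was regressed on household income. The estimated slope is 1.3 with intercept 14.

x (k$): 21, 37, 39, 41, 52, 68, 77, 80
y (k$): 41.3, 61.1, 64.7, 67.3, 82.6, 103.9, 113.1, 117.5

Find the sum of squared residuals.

x=21: ŷ = 14 + 1.3·21 = 41.3; e = 41.3 − 41.3 = 0
x=37: ŷ = 14 + 1.3·37 = 62.1; e = 61.1 − 62.1 = -1
x=39: ŷ = 14 + 1.3·39 = 64.7; e = 64.7 − 64.7 = 0
x=41: ŷ = 14 + 1.3·41 = 67.3; e = 67.3 − 67.3 = 0
x=52: ŷ = 14 + 1.3·52 = 81.6; e = 82.6 − 81.6 = 1
x=68: ŷ = 14 + 1.3·68 = 102.4; e = 103.9 − 102.4 = 1.5
x=77: ŷ = 14 + 1.3·77 = 114.1; e = 113.1 − 114.1 = -1
x=80: ŷ = 14 + 1.3·80 = 118; e = 117.5 − 118 = -0.5
SSE = 0 + 1 + 0 + 0 + 1 + 2.25 + 1 + 0.25 = 5.5

SSE = 5.5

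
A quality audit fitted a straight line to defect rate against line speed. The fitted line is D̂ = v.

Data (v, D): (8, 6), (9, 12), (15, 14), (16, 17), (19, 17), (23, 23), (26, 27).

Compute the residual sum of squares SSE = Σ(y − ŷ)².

SSE = 20

v=8: D̂ = 8 = 8; e = 6 − 8 = -2
v=9: D̂ = 9 = 9; e = 12 − 9 = 3
v=15: D̂ = 15 = 15; e = 14 − 15 = -1
v=16: D̂ = 16 = 16; e = 17 − 16 = 1
v=19: D̂ = 19 = 19; e = 17 − 19 = -2
v=23: D̂ = 23 = 23; e = 23 − 23 = 0
v=26: D̂ = 26 = 26; e = 27 − 26 = 1
SSE = 4 + 9 + 1 + 1 + 4 + 0 + 1 = 20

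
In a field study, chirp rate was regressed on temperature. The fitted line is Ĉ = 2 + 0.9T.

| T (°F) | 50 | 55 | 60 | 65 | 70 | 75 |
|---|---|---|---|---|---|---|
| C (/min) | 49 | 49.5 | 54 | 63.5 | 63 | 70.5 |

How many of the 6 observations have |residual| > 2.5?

T=50: Ĉ = 2 + 0.9·50 = 47; r = 49 − 47 = 2
T=55: Ĉ = 2 + 0.9·55 = 51.5; r = 49.5 − 51.5 = -2
T=60: Ĉ = 2 + 0.9·60 = 56; r = 54 − 56 = -2
T=65: Ĉ = 2 + 0.9·65 = 60.5; r = 63.5 − 60.5 = 3
T=70: Ĉ = 2 + 0.9·70 = 65; r = 63 − 65 = -2
T=75: Ĉ = 2 + 0.9·75 = 69.5; r = 70.5 − 69.5 = 1
|r| > 2.5: T=65 (|r|=3) → 1

1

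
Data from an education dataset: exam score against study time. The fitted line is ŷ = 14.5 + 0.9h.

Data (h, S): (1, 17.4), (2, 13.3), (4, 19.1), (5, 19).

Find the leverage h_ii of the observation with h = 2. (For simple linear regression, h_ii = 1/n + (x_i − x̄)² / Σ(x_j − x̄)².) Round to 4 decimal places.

h = 0.3500

h̄ = (1 + 2 + 4 + 5)/4 = 3
Σ(h − h̄)² = 4 + 1 + 1 + 4 = 10
h = 1/4 + (-1)²/10 = 0.25 + 0.1 = 0.3500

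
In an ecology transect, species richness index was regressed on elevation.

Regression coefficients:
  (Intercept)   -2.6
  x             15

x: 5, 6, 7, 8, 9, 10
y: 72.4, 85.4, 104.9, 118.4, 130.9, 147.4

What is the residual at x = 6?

ŷ = -2.6 + 15·6 = 87.4
r = 85.4 − 87.4 = -2

r = -2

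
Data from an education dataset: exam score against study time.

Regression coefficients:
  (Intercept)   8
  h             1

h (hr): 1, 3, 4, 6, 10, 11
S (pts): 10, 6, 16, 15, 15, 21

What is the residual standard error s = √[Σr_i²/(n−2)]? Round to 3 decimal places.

s = 3.742

h=1: ŷ = 8 + 1 = 9; r = 10 − 9 = 1
h=3: ŷ = 8 + 3 = 11; r = 6 − 11 = -5
h=4: ŷ = 8 + 4 = 12; r = 16 − 12 = 4
h=6: ŷ = 8 + 6 = 14; r = 15 − 14 = 1
h=10: ŷ = 8 + 10 = 18; r = 15 − 18 = -3
h=11: ŷ = 8 + 11 = 19; r = 21 − 19 = 2
SSE = 1 + 25 + 16 + 1 + 9 + 4 = 56
s = √(56/4) = √14 ≈ 3.742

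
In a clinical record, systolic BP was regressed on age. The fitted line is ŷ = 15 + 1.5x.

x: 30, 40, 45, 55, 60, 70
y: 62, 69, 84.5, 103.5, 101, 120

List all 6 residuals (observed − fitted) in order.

x=30: ŷ = 15 + 1.5·30 = 60; r = 62 − 60 = 2
x=40: ŷ = 15 + 1.5·40 = 75; r = 69 − 75 = -6
x=45: ŷ = 15 + 1.5·45 = 82.5; r = 84.5 − 82.5 = 2
x=55: ŷ = 15 + 1.5·55 = 97.5; r = 103.5 − 97.5 = 6
x=60: ŷ = 15 + 1.5·60 = 105; r = 101 − 105 = -4
x=70: ŷ = 15 + 1.5·70 = 120; r = 120 − 120 = 0

2, -6, 2, 6, -4, 0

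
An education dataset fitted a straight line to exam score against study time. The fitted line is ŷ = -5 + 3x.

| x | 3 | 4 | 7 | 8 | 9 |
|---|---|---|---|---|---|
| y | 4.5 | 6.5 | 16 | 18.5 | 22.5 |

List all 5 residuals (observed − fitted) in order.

x=3: ŷ = -5 + 3·3 = 4; r = 4.5 − 4 = 0.5
x=4: ŷ = -5 + 3·4 = 7; r = 6.5 − 7 = -0.5
x=7: ŷ = -5 + 3·7 = 16; r = 16 − 16 = 0
x=8: ŷ = -5 + 3·8 = 19; r = 18.5 − 19 = -0.5
x=9: ŷ = -5 + 3·9 = 22; r = 22.5 − 22 = 0.5

0.5, -0.5, 0, -0.5, 0.5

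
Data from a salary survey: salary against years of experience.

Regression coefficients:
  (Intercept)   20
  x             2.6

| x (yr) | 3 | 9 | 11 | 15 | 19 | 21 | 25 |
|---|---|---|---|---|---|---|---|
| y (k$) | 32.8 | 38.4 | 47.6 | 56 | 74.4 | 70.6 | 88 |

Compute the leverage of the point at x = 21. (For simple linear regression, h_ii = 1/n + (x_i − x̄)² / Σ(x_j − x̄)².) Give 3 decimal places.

h = 0.257

x̄ = (3 + 9 + 11 + 15 + 19 + 21 + 25)/7 = 14.7143
Σ(x − x̄)² = 137.224 + 32.6531 + 13.7959 + 0.0816327 + 18.3673 + 39.5102 + 105.796 = 347.429
h = 1/7 + (6.28571)²/347.429 = 0.142857 + 0.113722 = 0.257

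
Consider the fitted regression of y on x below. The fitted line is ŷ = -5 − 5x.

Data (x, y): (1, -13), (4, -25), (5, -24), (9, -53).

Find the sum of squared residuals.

x=1: ŷ = -5 − 5·1 = -10; e = -13 − (-10) = -3
x=4: ŷ = -5 − 5·4 = -25; e = -25 − (-25) = 0
x=5: ŷ = -5 − 5·5 = -30; e = -24 − (-30) = 6
x=9: ŷ = -5 − 5·9 = -50; e = -53 − (-50) = -3
SSE = 9 + 0 + 36 + 9 = 54

SSE = 54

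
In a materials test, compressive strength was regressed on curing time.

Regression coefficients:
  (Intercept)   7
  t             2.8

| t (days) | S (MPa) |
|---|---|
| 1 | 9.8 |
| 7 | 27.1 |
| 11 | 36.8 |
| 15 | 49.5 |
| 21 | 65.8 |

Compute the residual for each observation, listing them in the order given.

0, 0.5, -1, 0.5, 0

t=1: Ŝ = 7 + 2.8·1 = 9.8; e = 9.8 − 9.8 = 0
t=7: Ŝ = 7 + 2.8·7 = 26.6; e = 27.1 − 26.6 = 0.5
t=11: Ŝ = 7 + 2.8·11 = 37.8; e = 36.8 − 37.8 = -1
t=15: Ŝ = 7 + 2.8·15 = 49; e = 49.5 − 49 = 0.5
t=21: Ŝ = 7 + 2.8·21 = 65.8; e = 65.8 − 65.8 = 0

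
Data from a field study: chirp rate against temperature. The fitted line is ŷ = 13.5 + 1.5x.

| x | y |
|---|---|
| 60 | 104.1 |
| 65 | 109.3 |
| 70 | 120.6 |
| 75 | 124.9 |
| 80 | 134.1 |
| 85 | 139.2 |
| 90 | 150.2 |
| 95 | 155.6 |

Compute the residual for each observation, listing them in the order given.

x=60: ŷ = 13.5 + 1.5·60 = 103.5; r = 104.1 − 103.5 = 0.6
x=65: ŷ = 13.5 + 1.5·65 = 111; r = 109.3 − 111 = -1.7
x=70: ŷ = 13.5 + 1.5·70 = 118.5; r = 120.6 − 118.5 = 2.1
x=75: ŷ = 13.5 + 1.5·75 = 126; r = 124.9 − 126 = -1.1
x=80: ŷ = 13.5 + 1.5·80 = 133.5; r = 134.1 − 133.5 = 0.6
x=85: ŷ = 13.5 + 1.5·85 = 141; r = 139.2 − 141 = -1.8
x=90: ŷ = 13.5 + 1.5·90 = 148.5; r = 150.2 − 148.5 = 1.7
x=95: ŷ = 13.5 + 1.5·95 = 156; r = 155.6 − 156 = -0.4

0.6, -1.7, 2.1, -1.1, 0.6, -1.8, 1.7, -0.4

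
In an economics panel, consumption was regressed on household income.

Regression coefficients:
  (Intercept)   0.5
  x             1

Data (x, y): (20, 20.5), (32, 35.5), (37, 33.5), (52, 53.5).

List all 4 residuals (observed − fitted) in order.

x=20: ŷ = 0.5 + 20 = 20.5; r = 20.5 − 20.5 = 0
x=32: ŷ = 0.5 + 32 = 32.5; r = 35.5 − 32.5 = 3
x=37: ŷ = 0.5 + 37 = 37.5; r = 33.5 − 37.5 = -4
x=52: ŷ = 0.5 + 52 = 52.5; r = 53.5 − 52.5 = 1

0, 3, -4, 1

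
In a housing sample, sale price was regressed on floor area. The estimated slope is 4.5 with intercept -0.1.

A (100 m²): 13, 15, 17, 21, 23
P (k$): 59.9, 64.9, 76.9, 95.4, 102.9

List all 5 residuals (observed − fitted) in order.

1.5, -2.5, 0.5, 1, -0.5

A=13: P̂ = -0.1 + 4.5·13 = 58.4; r = 59.9 − 58.4 = 1.5
A=15: P̂ = -0.1 + 4.5·15 = 67.4; r = 64.9 − 67.4 = -2.5
A=17: P̂ = -0.1 + 4.5·17 = 76.4; r = 76.9 − 76.4 = 0.5
A=21: P̂ = -0.1 + 4.5·21 = 94.4; r = 95.4 − 94.4 = 1
A=23: P̂ = -0.1 + 4.5·23 = 103.4; r = 102.9 − 103.4 = -0.5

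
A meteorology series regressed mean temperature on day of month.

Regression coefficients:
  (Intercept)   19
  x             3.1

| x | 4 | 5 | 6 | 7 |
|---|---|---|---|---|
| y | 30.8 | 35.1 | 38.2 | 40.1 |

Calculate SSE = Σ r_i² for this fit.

x=4: ŷ = 19 + 3.1·4 = 31.4; r = 30.8 − 31.4 = -0.6
x=5: ŷ = 19 + 3.1·5 = 34.5; r = 35.1 − 34.5 = 0.6
x=6: ŷ = 19 + 3.1·6 = 37.6; r = 38.2 − 37.6 = 0.6
x=7: ŷ = 19 + 3.1·7 = 40.7; r = 40.1 − 40.7 = -0.6
SSE = 0.36 + 0.36 + 0.36 + 0.36 = 1.44

SSE = 1.44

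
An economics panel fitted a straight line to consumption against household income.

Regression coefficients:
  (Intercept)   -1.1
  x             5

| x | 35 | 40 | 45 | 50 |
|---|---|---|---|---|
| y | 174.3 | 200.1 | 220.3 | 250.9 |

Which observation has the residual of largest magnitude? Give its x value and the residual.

x=35: ŷ = -1.1 + 5·35 = 173.9; e = 174.3 − 173.9 = 0.4
x=40: ŷ = -1.1 + 5·40 = 198.9; e = 200.1 − 198.9 = 1.2
x=45: ŷ = -1.1 + 5·45 = 223.9; e = 220.3 − 223.9 = -3.6
x=50: ŷ = -1.1 + 5·50 = 248.9; e = 250.9 − 248.9 = 2
Largest |e| is 3.6 at x = 45, residual -3.6.

x = 45, e = -3.6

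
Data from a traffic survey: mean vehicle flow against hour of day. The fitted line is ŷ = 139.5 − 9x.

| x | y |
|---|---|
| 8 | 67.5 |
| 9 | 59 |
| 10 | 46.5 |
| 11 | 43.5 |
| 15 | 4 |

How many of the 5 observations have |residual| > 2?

x=8: ŷ = 139.5 − 9·8 = 67.5; e = 67.5 − 67.5 = 0
x=9: ŷ = 139.5 − 9·9 = 58.5; e = 59 − 58.5 = 0.5
x=10: ŷ = 139.5 − 9·10 = 49.5; e = 46.5 − 49.5 = -3
x=11: ŷ = 139.5 − 9·11 = 40.5; e = 43.5 − 40.5 = 3
x=15: ŷ = 139.5 − 9·15 = 4.5; e = 4 − 4.5 = -0.5
|e| > 2: x=10 (|e|=3), x=11 (|e|=3) → 2

2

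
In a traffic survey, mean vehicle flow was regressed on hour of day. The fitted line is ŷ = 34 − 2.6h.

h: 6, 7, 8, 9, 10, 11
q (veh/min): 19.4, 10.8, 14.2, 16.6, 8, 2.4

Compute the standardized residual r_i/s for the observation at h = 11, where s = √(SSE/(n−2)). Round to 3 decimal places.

-0.707

h=6: ŷ = 34 − 2.6·6 = 18.4; r = 19.4 − 18.4 = 1
h=7: ŷ = 34 − 2.6·7 = 15.8; r = 10.8 − 15.8 = -5
h=8: ŷ = 34 − 2.6·8 = 13.2; r = 14.2 − 13.2 = 1
h=9: ŷ = 34 − 2.6·9 = 10.6; r = 16.6 − 10.6 = 6
h=10: ŷ = 34 − 2.6·10 = 8; r = 8 − 8 = 0
h=11: ŷ = 34 − 2.6·11 = 5.4; r = 2.4 − 5.4 = -3
SSE = 1 + 25 + 1 + 36 + 0 + 9 = 72
s = √(72/4) = 4.24264
r/s = -3 / 4.24264 = -0.707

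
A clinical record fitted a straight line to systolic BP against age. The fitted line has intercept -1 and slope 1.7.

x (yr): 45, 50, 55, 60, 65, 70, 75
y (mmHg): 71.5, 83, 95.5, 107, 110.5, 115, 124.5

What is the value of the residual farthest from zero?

x=45: ŷ = -1 + 1.7·45 = 75.5; r = 71.5 − 75.5 = -4
x=50: ŷ = -1 + 1.7·50 = 84; r = 83 − 84 = -1
x=55: ŷ = -1 + 1.7·55 = 92.5; r = 95.5 − 92.5 = 3
x=60: ŷ = -1 + 1.7·60 = 101; r = 107 − 101 = 6
x=65: ŷ = -1 + 1.7·65 = 109.5; r = 110.5 − 109.5 = 1
x=70: ŷ = -1 + 1.7·70 = 118; r = 115 − 118 = -3
x=75: ŷ = -1 + 1.7·75 = 126.5; r = 124.5 − 126.5 = -2
Largest |r| is 6 at x = 60, residual 6.

r = 6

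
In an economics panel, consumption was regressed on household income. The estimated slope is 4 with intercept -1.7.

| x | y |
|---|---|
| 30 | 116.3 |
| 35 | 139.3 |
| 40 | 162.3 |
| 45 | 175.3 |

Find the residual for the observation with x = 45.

ŷ = -1.7 + 4·45 = 178.3
e = 175.3 − 178.3 = -3

e = -3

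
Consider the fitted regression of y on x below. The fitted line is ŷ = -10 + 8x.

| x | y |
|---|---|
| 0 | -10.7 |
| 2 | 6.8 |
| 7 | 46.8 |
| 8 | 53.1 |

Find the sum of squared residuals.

x=0: ŷ = -10 + 8·0 = -10; r = -10.7 − (-10) = -0.7
x=2: ŷ = -10 + 8·2 = 6; r = 6.8 − 6 = 0.8
x=7: ŷ = -10 + 8·7 = 46; r = 46.8 − 46 = 0.8
x=8: ŷ = -10 + 8·8 = 54; r = 53.1 − 54 = -0.9
SSE = 0.49 + 0.64 + 0.64 + 0.81 = 2.58

SSE = 2.58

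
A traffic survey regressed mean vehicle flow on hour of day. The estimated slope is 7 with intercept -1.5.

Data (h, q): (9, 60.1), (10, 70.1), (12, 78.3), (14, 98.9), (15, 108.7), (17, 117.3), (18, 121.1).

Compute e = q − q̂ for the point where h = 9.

e = -1.4

q̂ = -1.5 + 7·9 = 61.5
e = 60.1 − 61.5 = -1.4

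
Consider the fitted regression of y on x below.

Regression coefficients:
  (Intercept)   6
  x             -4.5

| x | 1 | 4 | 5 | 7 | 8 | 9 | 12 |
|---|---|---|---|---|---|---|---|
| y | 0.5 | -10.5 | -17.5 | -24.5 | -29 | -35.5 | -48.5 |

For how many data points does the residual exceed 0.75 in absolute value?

6

x=1: ŷ = 6 − 4.5·1 = 1.5; e = 0.5 − 1.5 = -1
x=4: ŷ = 6 − 4.5·4 = -12; e = -10.5 − (-12) = 1.5
x=5: ŷ = 6 − 4.5·5 = -16.5; e = -17.5 − (-16.5) = -1
x=7: ŷ = 6 − 4.5·7 = -25.5; e = -24.5 − (-25.5) = 1
x=8: ŷ = 6 − 4.5·8 = -30; e = -29 − (-30) = 1
x=9: ŷ = 6 − 4.5·9 = -34.5; e = -35.5 − (-34.5) = -1
x=12: ŷ = 6 − 4.5·12 = -48; e = -48.5 − (-48) = -0.5
|e| > 0.75: x=1 (|e|=1), x=4 (|e|=1.5), x=5 (|e|=1), x=7 (|e|=1), x=8 (|e|=1), x=9 (|e|=1) → 6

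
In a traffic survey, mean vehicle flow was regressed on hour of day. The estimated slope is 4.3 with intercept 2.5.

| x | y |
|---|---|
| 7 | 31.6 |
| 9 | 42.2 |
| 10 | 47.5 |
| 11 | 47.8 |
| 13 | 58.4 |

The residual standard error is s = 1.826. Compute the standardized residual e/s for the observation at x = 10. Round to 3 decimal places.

ŷ = 2.5 + 4.3·10 = 45.5
e = 47.5 − 45.5 = 2
e/s = 2 / 1.826 = 1.095

1.095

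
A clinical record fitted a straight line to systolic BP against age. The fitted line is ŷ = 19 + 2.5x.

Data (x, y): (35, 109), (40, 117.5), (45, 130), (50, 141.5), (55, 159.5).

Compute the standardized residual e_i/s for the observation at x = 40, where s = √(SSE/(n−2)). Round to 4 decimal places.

x=35: ŷ = 19 + 2.5·35 = 106.5; e = 109 − 106.5 = 2.5
x=40: ŷ = 19 + 2.5·40 = 119; e = 117.5 − 119 = -1.5
x=45: ŷ = 19 + 2.5·45 = 131.5; e = 130 − 131.5 = -1.5
x=50: ŷ = 19 + 2.5·50 = 144; e = 141.5 − 144 = -2.5
x=55: ŷ = 19 + 2.5·55 = 156.5; e = 159.5 − 156.5 = 3
SSE = 6.25 + 2.25 + 2.25 + 6.25 + 9 = 26
s = √(26/3) = 2.94392
e/s = -1.5 / 2.94392 = -0.5095

-0.5095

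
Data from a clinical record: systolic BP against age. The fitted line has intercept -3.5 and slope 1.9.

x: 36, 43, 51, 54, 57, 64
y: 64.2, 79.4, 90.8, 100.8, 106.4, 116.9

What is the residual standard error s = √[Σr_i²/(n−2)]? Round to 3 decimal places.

s = 1.974

x=36: ŷ = -3.5 + 1.9·36 = 64.9; r = 64.2 − 64.9 = -0.7
x=43: ŷ = -3.5 + 1.9·43 = 78.2; r = 79.4 − 78.2 = 1.2
x=51: ŷ = -3.5 + 1.9·51 = 93.4; r = 90.8 − 93.4 = -2.6
x=54: ŷ = -3.5 + 1.9·54 = 99.1; r = 100.8 − 99.1 = 1.7
x=57: ŷ = -3.5 + 1.9·57 = 104.8; r = 106.4 − 104.8 = 1.6
x=64: ŷ = -3.5 + 1.9·64 = 118.1; r = 116.9 − 118.1 = -1.2
SSE = 0.49 + 1.44 + 6.76 + 2.89 + 2.56 + 1.44 = 15.58
s = √(15.58/4) = √3.895 ≈ 1.974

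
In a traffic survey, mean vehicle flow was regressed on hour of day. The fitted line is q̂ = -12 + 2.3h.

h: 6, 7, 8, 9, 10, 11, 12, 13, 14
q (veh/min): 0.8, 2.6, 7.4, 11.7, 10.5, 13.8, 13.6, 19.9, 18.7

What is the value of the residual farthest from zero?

h=6: q̂ = -12 + 2.3·6 = 1.8; r = 0.8 − 1.8 = -1
h=7: q̂ = -12 + 2.3·7 = 4.1; r = 2.6 − 4.1 = -1.5
h=8: q̂ = -12 + 2.3·8 = 6.4; r = 7.4 − 6.4 = 1
h=9: q̂ = -12 + 2.3·9 = 8.7; r = 11.7 − 8.7 = 3
h=10: q̂ = -12 + 2.3·10 = 11; r = 10.5 − 11 = -0.5
h=11: q̂ = -12 + 2.3·11 = 13.3; r = 13.8 − 13.3 = 0.5
h=12: q̂ = -12 + 2.3·12 = 15.6; r = 13.6 − 15.6 = -2
h=13: q̂ = -12 + 2.3·13 = 17.9; r = 19.9 − 17.9 = 2
h=14: q̂ = -12 + 2.3·14 = 20.2; r = 18.7 − 20.2 = -1.5
Largest |r| is 3 at h = 9, residual 3.

r = 3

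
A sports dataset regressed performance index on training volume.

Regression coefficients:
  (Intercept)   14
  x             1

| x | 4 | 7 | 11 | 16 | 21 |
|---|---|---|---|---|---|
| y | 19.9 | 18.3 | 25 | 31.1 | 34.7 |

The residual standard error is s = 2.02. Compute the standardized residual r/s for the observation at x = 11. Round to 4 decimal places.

0.0000

ŷ = 14 + 11 = 25
r = 25 − 25 = 0
r/s = 0 / 2.02 = 0.0000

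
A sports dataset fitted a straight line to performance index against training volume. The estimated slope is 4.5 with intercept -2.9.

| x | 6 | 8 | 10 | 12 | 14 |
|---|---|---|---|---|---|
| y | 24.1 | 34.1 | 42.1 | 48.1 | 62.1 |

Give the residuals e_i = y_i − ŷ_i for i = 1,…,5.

0, 1, 0, -3, 2

x=6: ŷ = -2.9 + 4.5·6 = 24.1; e = 24.1 − 24.1 = 0
x=8: ŷ = -2.9 + 4.5·8 = 33.1; e = 34.1 − 33.1 = 1
x=10: ŷ = -2.9 + 4.5·10 = 42.1; e = 42.1 − 42.1 = 0
x=12: ŷ = -2.9 + 4.5·12 = 51.1; e = 48.1 − 51.1 = -3
x=14: ŷ = -2.9 + 4.5·14 = 60.1; e = 62.1 − 60.1 = 2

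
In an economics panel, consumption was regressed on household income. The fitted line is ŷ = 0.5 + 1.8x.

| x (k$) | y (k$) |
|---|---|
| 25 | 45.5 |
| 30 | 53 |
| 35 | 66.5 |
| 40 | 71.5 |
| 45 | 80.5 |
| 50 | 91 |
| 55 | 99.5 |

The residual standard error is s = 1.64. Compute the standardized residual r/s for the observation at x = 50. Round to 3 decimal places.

ŷ = 0.5 + 1.8·50 = 90.5
r = 91 − 90.5 = 0.5
r/s = 0.5 / 1.64 = 0.305

0.305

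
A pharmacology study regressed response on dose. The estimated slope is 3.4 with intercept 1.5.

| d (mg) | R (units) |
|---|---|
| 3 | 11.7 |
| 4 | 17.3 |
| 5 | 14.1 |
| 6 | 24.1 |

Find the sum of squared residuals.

d=3: ŷ = 1.5 + 3.4·3 = 11.7; e = 11.7 − 11.7 = 0
d=4: ŷ = 1.5 + 3.4·4 = 15.1; e = 17.3 − 15.1 = 2.2
d=5: ŷ = 1.5 + 3.4·5 = 18.5; e = 14.1 − 18.5 = -4.4
d=6: ŷ = 1.5 + 3.4·6 = 21.9; e = 24.1 − 21.9 = 2.2
SSE = 0 + 4.84 + 19.36 + 4.84 = 29.04

SSE = 29.04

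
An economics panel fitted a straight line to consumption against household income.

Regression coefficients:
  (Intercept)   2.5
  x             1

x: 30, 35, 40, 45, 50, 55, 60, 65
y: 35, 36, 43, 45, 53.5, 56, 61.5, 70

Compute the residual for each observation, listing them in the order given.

2.5, -1.5, 0.5, -2.5, 1, -1.5, -1, 2.5

x=30: ŷ = 2.5 + 30 = 32.5; e = 35 − 32.5 = 2.5
x=35: ŷ = 2.5 + 35 = 37.5; e = 36 − 37.5 = -1.5
x=40: ŷ = 2.5 + 40 = 42.5; e = 43 − 42.5 = 0.5
x=45: ŷ = 2.5 + 45 = 47.5; e = 45 − 47.5 = -2.5
x=50: ŷ = 2.5 + 50 = 52.5; e = 53.5 − 52.5 = 1
x=55: ŷ = 2.5 + 55 = 57.5; e = 56 − 57.5 = -1.5
x=60: ŷ = 2.5 + 60 = 62.5; e = 61.5 − 62.5 = -1
x=65: ŷ = 2.5 + 65 = 67.5; e = 70 − 67.5 = 2.5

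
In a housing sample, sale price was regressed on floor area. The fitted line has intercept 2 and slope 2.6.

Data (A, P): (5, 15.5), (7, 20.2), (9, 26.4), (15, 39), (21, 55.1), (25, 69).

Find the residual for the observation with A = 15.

P̂ = 2 + 2.6·15 = 41
e = 39 − 41 = -2

e = -2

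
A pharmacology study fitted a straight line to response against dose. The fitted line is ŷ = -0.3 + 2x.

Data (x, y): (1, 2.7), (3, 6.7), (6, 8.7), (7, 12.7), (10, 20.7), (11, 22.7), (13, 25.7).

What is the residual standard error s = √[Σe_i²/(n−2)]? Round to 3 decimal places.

x=1: ŷ = -0.3 + 2·1 = 1.7; e = 2.7 − 1.7 = 1
x=3: ŷ = -0.3 + 2·3 = 5.7; e = 6.7 − 5.7 = 1
x=6: ŷ = -0.3 + 2·6 = 11.7; e = 8.7 − 11.7 = -3
x=7: ŷ = -0.3 + 2·7 = 13.7; e = 12.7 − 13.7 = -1
x=10: ŷ = -0.3 + 2·10 = 19.7; e = 20.7 − 19.7 = 1
x=11: ŷ = -0.3 + 2·11 = 21.7; e = 22.7 − 21.7 = 1
x=13: ŷ = -0.3 + 2·13 = 25.7; e = 25.7 − 25.7 = 0
SSE = 1 + 1 + 9 + 1 + 1 + 1 + 0 = 14
s = √(14/5) = √2.8 ≈ 1.673

s = 1.673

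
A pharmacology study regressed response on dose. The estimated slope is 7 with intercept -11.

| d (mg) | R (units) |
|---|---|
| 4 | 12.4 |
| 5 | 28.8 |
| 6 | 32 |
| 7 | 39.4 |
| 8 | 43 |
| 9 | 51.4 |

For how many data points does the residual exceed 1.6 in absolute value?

d=4: R̂ = -11 + 7·4 = 17; e = 12.4 − 17 = -4.6
d=5: R̂ = -11 + 7·5 = 24; e = 28.8 − 24 = 4.8
d=6: R̂ = -11 + 7·6 = 31; e = 32 − 31 = 1
d=7: R̂ = -11 + 7·7 = 38; e = 39.4 − 38 = 1.4
d=8: R̂ = -11 + 7·8 = 45; e = 43 − 45 = -2
d=9: R̂ = -11 + 7·9 = 52; e = 51.4 − 52 = -0.6
|e| > 1.6: d=4 (|e|=4.6), d=5 (|e|=4.8), d=8 (|e|=2) → 3

3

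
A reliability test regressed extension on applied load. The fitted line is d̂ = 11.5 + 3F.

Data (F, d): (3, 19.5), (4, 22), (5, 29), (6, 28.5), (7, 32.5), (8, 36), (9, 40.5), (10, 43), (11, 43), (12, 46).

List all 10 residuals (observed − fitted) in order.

-1, -1.5, 2.5, -1, 0, 0.5, 2, 1.5, -1.5, -1.5

F=3: d̂ = 11.5 + 3·3 = 20.5; r = 19.5 − 20.5 = -1
F=4: d̂ = 11.5 + 3·4 = 23.5; r = 22 − 23.5 = -1.5
F=5: d̂ = 11.5 + 3·5 = 26.5; r = 29 − 26.5 = 2.5
F=6: d̂ = 11.5 + 3·6 = 29.5; r = 28.5 − 29.5 = -1
F=7: d̂ = 11.5 + 3·7 = 32.5; r = 32.5 − 32.5 = 0
F=8: d̂ = 11.5 + 3·8 = 35.5; r = 36 − 35.5 = 0.5
F=9: d̂ = 11.5 + 3·9 = 38.5; r = 40.5 − 38.5 = 2
F=10: d̂ = 11.5 + 3·10 = 41.5; r = 43 − 41.5 = 1.5
F=11: d̂ = 11.5 + 3·11 = 44.5; r = 43 − 44.5 = -1.5
F=12: d̂ = 11.5 + 3·12 = 47.5; r = 46 − 47.5 = -1.5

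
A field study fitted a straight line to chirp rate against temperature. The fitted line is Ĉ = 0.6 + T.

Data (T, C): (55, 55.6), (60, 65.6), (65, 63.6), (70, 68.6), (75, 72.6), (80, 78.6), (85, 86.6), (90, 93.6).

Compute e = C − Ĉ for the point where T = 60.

Ĉ = 0.6 + 60 = 60.6
e = 65.6 − 60.6 = 5

e = 5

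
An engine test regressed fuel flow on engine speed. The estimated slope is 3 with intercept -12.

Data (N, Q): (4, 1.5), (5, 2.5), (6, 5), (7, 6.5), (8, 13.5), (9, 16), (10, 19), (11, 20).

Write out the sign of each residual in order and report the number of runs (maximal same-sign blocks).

4 runs

N=4: Q̂ = -12 + 3·4 = 0; e = 1.5 − 0 = 1.5
N=5: Q̂ = -12 + 3·5 = 3; e = 2.5 − 3 = -0.5
N=6: Q̂ = -12 + 3·6 = 6; e = 5 − 6 = -1
N=7: Q̂ = -12 + 3·7 = 9; e = 6.5 − 9 = -2.5
N=8: Q̂ = -12 + 3·8 = 12; e = 13.5 − 12 = 1.5
N=9: Q̂ = -12 + 3·9 = 15; e = 16 − 15 = 1
N=10: Q̂ = -12 + 3·10 = 18; e = 19 − 18 = 1
N=11: Q̂ = -12 + 3·11 = 21; e = 20 − 21 = -1
Signs: + − − − + + + −
Runs: +×1, −×3, +×3, −×1 → 4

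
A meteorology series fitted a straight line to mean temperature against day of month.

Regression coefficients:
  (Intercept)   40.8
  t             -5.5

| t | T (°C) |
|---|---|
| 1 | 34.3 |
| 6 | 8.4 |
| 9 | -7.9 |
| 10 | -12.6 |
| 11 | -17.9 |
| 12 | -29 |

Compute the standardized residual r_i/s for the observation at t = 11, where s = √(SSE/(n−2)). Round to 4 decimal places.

0.7634

t=1: ŷ = 40.8 − 5.5·1 = 35.3; r = 34.3 − 35.3 = -1
t=6: ŷ = 40.8 − 5.5·6 = 7.8; r = 8.4 − 7.8 = 0.6
t=9: ŷ = 40.8 − 5.5·9 = -8.7; r = -7.9 − (-8.7) = 0.8
t=10: ŷ = 40.8 − 5.5·10 = -14.2; r = -12.6 − (-14.2) = 1.6
t=11: ŷ = 40.8 − 5.5·11 = -19.7; r = -17.9 − (-19.7) = 1.8
t=12: ŷ = 40.8 − 5.5·12 = -25.2; r = -29 − (-25.2) = -3.8
SSE = 1 + 0.36 + 0.64 + 2.56 + 3.24 + 14.44 = 22.24
s = √(22.24/4) = 2.35797
r/s = 1.8 / 2.35797 = 0.7634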